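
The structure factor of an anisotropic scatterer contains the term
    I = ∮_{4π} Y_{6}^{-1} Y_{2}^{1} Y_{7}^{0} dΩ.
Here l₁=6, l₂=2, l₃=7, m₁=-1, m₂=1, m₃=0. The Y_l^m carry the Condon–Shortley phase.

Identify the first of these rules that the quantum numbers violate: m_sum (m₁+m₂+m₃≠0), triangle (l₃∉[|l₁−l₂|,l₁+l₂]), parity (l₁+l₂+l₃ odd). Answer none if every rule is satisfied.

azimuthal sum: -1 + 1 + 0 = 0  ✓
4 ≤ 7 ≤ 8 (triangle on l)  ✓
L = 6 + 2 + 7 = 15 (odd)  ✗

parity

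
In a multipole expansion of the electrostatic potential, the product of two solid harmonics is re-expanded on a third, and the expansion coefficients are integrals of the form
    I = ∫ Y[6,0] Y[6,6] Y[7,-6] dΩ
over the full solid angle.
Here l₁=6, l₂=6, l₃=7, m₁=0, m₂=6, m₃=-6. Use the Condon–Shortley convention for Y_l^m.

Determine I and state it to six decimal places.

0.000000

l₁+l₂+l₃=19 is odd: 3j(l;000)=0 ⇒ I=0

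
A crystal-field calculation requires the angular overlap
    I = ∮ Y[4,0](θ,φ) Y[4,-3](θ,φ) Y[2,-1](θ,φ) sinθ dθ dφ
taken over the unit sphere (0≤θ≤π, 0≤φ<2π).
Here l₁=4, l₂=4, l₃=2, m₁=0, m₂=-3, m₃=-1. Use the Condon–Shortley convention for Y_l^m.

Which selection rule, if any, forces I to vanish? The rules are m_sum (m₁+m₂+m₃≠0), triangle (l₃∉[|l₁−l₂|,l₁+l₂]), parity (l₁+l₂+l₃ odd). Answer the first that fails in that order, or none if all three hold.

azimuthal sum: 0 − 3 − 1 = -4  ✗
0 ≤ 2 ≤ 8 (triangle on l)
L = 4 + 4 + 2 = 10 (even)

m_sum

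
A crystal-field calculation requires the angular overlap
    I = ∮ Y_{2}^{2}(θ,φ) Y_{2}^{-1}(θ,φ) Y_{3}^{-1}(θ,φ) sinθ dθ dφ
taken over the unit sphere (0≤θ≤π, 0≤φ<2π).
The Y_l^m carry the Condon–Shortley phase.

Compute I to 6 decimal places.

Σlᵢ=7 odd — θ-integrand is odd under cosθ→−cosθ; I=0

0.000000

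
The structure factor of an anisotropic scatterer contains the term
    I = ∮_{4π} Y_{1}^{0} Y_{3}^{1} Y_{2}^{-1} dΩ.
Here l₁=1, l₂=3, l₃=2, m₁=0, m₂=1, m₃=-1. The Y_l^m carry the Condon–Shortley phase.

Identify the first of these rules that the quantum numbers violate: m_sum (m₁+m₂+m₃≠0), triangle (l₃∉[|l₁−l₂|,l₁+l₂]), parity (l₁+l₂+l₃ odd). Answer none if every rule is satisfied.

azimuthal sum: 0 + 1 − 1 = 0  ✓
2 ≤ 2 ≤ 4 (triangle on l)  ✓
L = 1 + 3 + 2 = 6 (even)  ✓

none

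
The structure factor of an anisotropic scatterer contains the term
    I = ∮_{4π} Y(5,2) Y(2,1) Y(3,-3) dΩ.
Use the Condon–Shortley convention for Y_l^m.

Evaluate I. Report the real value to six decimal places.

Checks pass: Σm=0; 10 even; l₃=3∈[3,7].
(2·5+1)(2·2+1)(2·3+1) = 385
Δ: 4! 6! 0! / 11! → 1/2310
sum: t=2:+1/144 = 1/144
3j²(5 2 3; 0 0 0) = Δ·Π!·Σ² = 10/231  (sign -1)
sum: t=3:−1/4320 = -1/4320
3j²(5 2 3; 2 1 -3) = Δ·Π!·Σ² = 1/330  (sign -1)
combine: 4πI² = 385·10/231·1/330 = 5/99
take √, sign +1: I = 0.06339609

0.063396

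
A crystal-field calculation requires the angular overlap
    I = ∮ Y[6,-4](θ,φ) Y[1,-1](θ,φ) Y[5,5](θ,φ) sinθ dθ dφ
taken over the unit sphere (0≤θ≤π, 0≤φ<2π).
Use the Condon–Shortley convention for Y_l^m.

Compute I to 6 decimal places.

0.040859

m-sum 0 ✓  L=12 even ✓  5≤5≤7 ✓
Π(2lᵢ+1) = 13×3×11 = 429
triangle coeff Δ(6,1,5) = 1/858
Σ_t [1,1]: t=1:−1/14400 = -1/14400
(3j)²=6/143 [(6 1 5; 0 0 0)], sign=+1
Σ_t [0,0]: t=0:+1/7257600 = 1/7257600
(3j)²=1/858 [(6 1 5; -4 -1 5)], sign=+1
⇒ 4πI² = 3/143
I = (+1)√(3/143/(4π)) = 0.04085899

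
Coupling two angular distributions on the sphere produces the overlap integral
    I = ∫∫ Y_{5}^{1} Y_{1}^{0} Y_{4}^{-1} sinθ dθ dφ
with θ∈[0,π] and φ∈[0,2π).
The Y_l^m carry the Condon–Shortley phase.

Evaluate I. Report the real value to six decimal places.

Checks pass: Σm=0; 10 even; l₃=4∈[4,6].
(2·5+1)(2·1+1)(2·4+1) = 297
Δ: 2! 8! 0! / 11! → 1/495
sum: t=1:−1/576 = -1/576
3j²(5 1 4; 0 0 0) = Δ·Π!·Σ² = 5/99  (sign -1)
sum: t=1:−1/720 = -1/720
3j²(5 1 4; 1 0 -1) = Δ·Π!·Σ² = 8/165  (sign +1)
combine: 4πI² = 297·5/99·8/165 = 8/11
take √, sign -1: I = -0.24057125

-0.240571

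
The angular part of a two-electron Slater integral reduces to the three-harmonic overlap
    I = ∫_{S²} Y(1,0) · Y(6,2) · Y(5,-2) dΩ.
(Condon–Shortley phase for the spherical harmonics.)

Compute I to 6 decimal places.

0.231133

m-sum 0 ✓  L=12 even ✓  5≤5≤7 ✓
Π(2lᵢ+1) = 3×13×11 = 429
triangle coeff Δ(1,6,5) = 1/858
Σ_t [1,1]: t=1:−1/14400 = -1/14400
(3j)²=6/143 [(1 6 5; 0 0 0)], sign=+1
Σ_t [1,1]: t=1:−1/30240 = -1/30240
(3j)²=16/429 [(1 6 5; 0 2 -2)], sign=+1
⇒ 4πI² = 96/143
I = (+1)√(96/143/(4π)) = 0.23113338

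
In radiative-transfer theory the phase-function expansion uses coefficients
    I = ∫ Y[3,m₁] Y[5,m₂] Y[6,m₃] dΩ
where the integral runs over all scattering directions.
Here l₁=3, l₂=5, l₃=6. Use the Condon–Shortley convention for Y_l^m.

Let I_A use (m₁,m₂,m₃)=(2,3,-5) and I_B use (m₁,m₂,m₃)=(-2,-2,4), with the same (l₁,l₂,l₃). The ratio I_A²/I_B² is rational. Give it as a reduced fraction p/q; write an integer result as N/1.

11/3

Same 3,5,6: normalisation and zero-m 3j drop out of the ratio.
A: Δ: 2! 4! 8! / 15! → 1/675675; sum: t=0:+1/483840 t=1:−1/120960 = -1/161280; 3j²(3 5 6; 2 3 -5) = Δ·Π!·Σ² = 2/91  (sign +1)
B: Δ: 2! 4! 8! / 15! → 1/675675; sum: t=1:−1/34560 t=2:+1/60480 = -1/80640; 3j²(3 5 6; -2 -2 4) = Δ·Π!·Σ² = 6/1001  (sign -1)
I_A²/I_B² = (2/91)/(6/1001) = 11/3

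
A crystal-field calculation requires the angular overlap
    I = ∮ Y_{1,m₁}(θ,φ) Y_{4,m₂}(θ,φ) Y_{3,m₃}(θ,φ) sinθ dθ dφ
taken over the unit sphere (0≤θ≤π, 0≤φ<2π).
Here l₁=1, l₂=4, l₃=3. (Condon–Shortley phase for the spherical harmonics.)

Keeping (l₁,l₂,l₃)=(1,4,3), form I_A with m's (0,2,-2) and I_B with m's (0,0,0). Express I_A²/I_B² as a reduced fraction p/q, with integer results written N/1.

Same 1,4,3: normalisation and zero-m 3j drop out of the ratio.
A: Δ: 2! 0! 6! / 9! → 1/252; sum: t=1:−1/120 = -1/120; 3j²(1 4 3; 0 2 -2) = Δ·Π!·Σ² = 1/21  (sign +1)
B: Δ: 2! 0! 6! / 9! → 1/252; sum: t=1:−1/36 = -1/36; 3j²(1 4 3; 0 0 0) = Δ·Π!·Σ² = 4/63  (sign +1)
I_A²/I_B² = (1/21)/(4/63) = 3/4

3/4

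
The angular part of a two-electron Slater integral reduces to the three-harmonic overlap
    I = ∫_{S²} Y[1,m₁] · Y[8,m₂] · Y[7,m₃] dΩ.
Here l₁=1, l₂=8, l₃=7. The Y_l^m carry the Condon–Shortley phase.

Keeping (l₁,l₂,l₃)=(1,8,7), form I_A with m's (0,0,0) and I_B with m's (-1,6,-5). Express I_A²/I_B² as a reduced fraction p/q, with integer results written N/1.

64/91

l's match ⇒ only the (l;m) 3-j factors differ between A and B.
A: triangle coeff Δ(1,8,7) = 1/2040; Σ_t [1,1]: t=1:−1/25401600 = -1/25401600; (3j)²=8/255 [(1 8 7; 0 0 0)], sign=+1
B: triangle coeff Δ(1,8,7) = 1/2040; Σ_t [2,2]: t=2:+1/1916006400 = 1/1916006400; (3j)²=91/2040 [(1 8 7; -1 6 -5)], sign=+1
I_A²/I_B² = (8/255)/(91/2040) = 64/91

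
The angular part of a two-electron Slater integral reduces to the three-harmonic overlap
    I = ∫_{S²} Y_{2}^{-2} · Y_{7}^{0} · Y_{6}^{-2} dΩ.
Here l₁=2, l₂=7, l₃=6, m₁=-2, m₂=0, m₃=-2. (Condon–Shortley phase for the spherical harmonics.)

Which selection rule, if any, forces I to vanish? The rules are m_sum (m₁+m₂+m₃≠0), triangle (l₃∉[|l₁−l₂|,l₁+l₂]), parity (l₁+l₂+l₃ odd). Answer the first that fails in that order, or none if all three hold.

m_sum

m₁+m₂+m₃ = -2 + 0 − 2 = -4  ✗
triangle: |2−7|=5 ≤ l₃=6 ≤ 2+7=9
parity: l₁+l₂+l₃ = 15 is odd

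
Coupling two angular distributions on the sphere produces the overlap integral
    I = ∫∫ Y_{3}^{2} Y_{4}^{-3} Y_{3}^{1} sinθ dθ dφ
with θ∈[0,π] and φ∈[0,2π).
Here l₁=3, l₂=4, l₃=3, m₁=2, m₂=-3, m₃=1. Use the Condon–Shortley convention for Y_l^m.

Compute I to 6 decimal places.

-0.095955

m-sum 0 ✓  L=10 even ✓  1≤3≤7 ✓
Π(2lᵢ+1) = 7×9×7 = 441
triangle coeff Δ(3,4,3) = 1/34650
Σ_t [1,3]: t=1:−1/72 t=2:+1/16 t=3:−1/72 = 5/144
(3j)²=2/77 [(3 4 3; 0 0 0)], sign=-1
Σ_t [0,1]: t=0:+1/144 t=1:−1/288 = 1/288
(3j)²=1/99 [(3 4 3; 2 -3 1)], sign=+1
⇒ 4πI² = 14/121
I = (-1)√(14/121/(4π)) = -0.09595473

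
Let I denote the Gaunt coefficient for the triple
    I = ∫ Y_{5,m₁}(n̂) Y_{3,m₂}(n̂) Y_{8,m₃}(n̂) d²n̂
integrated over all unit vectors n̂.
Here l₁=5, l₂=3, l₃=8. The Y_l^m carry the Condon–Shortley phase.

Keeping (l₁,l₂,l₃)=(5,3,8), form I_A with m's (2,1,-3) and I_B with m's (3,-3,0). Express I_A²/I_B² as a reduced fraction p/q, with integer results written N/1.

Same 5,3,8: normalisation and zero-m 3j drop out of the ratio.
A: Δ: 0! 10! 6! / 17! → 1/136136; sum: t=0:+1/1451520 = 1/1451520; 3j²(5 3 8; 2 1 -3) = Δ·Π!·Σ² = 75/3094  (sign -1)
B: Δ: 0! 10! 6! / 17! → 1/136136; sum: t=0:+1/58060800 = 1/58060800; 3j²(5 3 8; 3 -3 0) = Δ·Π!·Σ² = 1/4862  (sign +1)
I_A²/I_B² = (75/3094)/(1/4862) = 825/7

825/7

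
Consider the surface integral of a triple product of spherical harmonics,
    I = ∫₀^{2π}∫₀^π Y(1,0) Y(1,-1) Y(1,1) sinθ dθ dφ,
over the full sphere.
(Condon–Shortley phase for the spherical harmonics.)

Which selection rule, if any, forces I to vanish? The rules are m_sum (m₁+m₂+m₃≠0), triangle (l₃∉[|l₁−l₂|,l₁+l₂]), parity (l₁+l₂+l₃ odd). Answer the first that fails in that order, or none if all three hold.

parity

Σmᵢ = 0  ✓
l₃∈[|l₁−l₂|,l₁+l₂]=[0,2], have l₃=1  ✓
Σlᵢ = 3 ⇒ odd  ✗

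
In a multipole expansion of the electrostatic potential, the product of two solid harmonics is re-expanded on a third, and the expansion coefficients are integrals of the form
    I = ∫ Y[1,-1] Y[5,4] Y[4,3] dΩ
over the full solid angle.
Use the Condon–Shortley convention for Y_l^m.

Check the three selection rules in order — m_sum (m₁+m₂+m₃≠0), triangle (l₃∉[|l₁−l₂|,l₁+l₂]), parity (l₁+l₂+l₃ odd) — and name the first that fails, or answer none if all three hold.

Σmᵢ = 6  ✗
l₃∈[|l₁−l₂|,l₁+l₂]=[4,6], have l₃=4
Σlᵢ = 10 ⇒ even

m_sum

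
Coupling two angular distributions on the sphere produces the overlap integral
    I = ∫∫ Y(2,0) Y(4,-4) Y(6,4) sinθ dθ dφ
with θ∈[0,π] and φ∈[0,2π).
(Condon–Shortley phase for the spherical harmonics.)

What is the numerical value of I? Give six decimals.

0.106690

Rules hold: Σm=0, L=12 even, 2≤6≤6.
N = 5·9·13 = 585
Δ = 0!·4!·8!/13! = 1/6435
Racah Σ t=0..0: t=0:+1/2304 = 1/2304
⇒ 3j(2 4 6; 0 0 0)² = 5/143, sgn +1
Racah Σ t=0..0: t=0:+1/161280 = 1/161280
⇒ 3j(2 4 6; 0 -4 4)² = 1/143, sgn +1
4πI² = N·(3j₀)²·(3jₘ)² = 225/1573
I = +1·√(0.143039/4π) = 0.10668957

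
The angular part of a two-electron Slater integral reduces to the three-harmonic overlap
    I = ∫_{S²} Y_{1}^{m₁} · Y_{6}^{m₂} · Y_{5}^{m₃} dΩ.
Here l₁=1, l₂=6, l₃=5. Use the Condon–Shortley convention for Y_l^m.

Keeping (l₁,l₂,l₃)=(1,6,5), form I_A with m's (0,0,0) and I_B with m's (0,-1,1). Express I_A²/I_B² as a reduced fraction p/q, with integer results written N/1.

36/35

l's match ⇒ only the (l;m) 3-j factors differ between A and B.
A: triangle coeff Δ(1,6,5) = 1/858; Σ_t [1,1]: t=1:−1/14400 = -1/14400; (3j)²=6/143 [(1 6 5; 0 0 0)], sign=+1
B: triangle coeff Δ(1,6,5) = 1/858; Σ_t [1,1]: t=1:−1/17280 = -1/17280; (3j)²=35/858 [(1 6 5; 0 -1 1)], sign=-1
I_A²/I_B² = (6/143)/(35/858) = 36/35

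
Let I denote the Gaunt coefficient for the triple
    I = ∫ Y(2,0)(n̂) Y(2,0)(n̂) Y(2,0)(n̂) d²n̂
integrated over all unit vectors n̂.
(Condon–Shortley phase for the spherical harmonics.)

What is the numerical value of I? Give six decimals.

0.180224

m-sum 0 ✓  L=6 even ✓  0≤2≤4 ✓
Π(2lᵢ+1) = 5×5×5 = 125
triangle coeff Δ(2,2,2) = 1/630
Σ_t [0,2]: t=0:+1/8 t=1:−1/1 t=2:+1/8 = -3/4
(3j)²=2/35 [(2 2 2; 0 0 0)], sign=-1
(m-triple is (0,0,0) — same symbol as above.)
⇒ 4πI² = 20/49
I = (+1)√(20/49/(4π)) = 0.18022375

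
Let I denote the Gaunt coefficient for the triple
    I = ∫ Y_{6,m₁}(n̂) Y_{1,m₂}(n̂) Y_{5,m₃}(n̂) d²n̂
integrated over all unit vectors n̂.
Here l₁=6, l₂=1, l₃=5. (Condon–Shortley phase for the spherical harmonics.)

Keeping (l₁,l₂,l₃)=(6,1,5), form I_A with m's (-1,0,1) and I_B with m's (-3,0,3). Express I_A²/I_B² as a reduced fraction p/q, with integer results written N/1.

35/27

Shared (l₁,l₂,l₃)=(6,1,5): N and (l;000)² cancel in I_A²/I_B².
A: Δ = 2!·10!·0!/13! = 1/858; Racah Σ t=1..1: t=1:−1/17280 = -1/17280; ⇒ 3j(6 1 5; -1 0 1)² = 35/858, sgn -1
B: Δ = 2!·10!·0!/13! = 1/858; Racah Σ t=1..1: t=1:−1/80640 = -1/80640; ⇒ 3j(6 1 5; -3 0 3)² = 9/286, sgn -1
I_A²/I_B² = (35/858)/(9/286) = 35/27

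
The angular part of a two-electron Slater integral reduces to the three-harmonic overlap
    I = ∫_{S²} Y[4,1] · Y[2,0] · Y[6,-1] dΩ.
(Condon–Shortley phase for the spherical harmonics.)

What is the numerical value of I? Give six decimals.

-0.230476

m-sum 0 ✓  L=12 even ✓  2≤6≤6 ✓
Π(2lᵢ+1) = 9×5×13 = 585
triangle coeff Δ(4,2,6) = 1/6435
Σ_t [0,0]: t=0:+1/2304 = 1/2304
(3j)²=5/143 [(4 2 6; 0 0 0)], sign=+1
Σ_t [0,0]: t=0:+1/2880 = 1/2880
(3j)²=14/429 [(4 2 6; 1 0 -1)], sign=-1
⇒ 4πI² = 1050/1573
I = (-1)√(1050/1573/(4π)) = -0.23047581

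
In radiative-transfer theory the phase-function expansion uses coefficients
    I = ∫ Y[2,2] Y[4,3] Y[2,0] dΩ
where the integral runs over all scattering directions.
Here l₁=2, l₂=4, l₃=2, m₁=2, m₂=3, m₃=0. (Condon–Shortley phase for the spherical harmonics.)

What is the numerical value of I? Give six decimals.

2 + 3 + 0 = 5 ≠ 0: azimuthal integral kills it; I = 0

0.000000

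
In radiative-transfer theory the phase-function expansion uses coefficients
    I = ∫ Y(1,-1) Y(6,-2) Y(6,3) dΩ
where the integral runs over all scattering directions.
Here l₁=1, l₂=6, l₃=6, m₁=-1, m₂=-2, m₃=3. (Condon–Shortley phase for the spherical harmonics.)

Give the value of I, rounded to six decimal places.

l₁+l₂+l₃=13 is odd: 3j(l;000)=0 ⇒ I=0

0.000000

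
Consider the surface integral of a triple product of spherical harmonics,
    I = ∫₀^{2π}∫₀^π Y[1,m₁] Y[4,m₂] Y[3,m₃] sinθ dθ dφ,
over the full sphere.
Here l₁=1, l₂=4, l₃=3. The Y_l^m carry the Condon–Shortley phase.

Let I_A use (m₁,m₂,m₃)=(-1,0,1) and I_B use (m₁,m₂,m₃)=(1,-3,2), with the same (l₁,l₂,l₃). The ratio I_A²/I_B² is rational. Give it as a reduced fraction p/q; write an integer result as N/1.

2/7

l's match ⇒ only the (l;m) 3-j factors differ between A and B.
A: triangle coeff Δ(1,4,3) = 1/252; Σ_t [2,2]: t=2:+1/96 = 1/96; (3j)²=1/42 [(1 4 3; -1 0 1)], sign=+1
B: triangle coeff Δ(1,4,3) = 1/252; Σ_t [0,0]: t=0:+1/240 = 1/240; (3j)²=1/12 [(1 4 3; 1 -3 2)], sign=-1
I_A²/I_B² = (1/42)/(1/12) = 2/7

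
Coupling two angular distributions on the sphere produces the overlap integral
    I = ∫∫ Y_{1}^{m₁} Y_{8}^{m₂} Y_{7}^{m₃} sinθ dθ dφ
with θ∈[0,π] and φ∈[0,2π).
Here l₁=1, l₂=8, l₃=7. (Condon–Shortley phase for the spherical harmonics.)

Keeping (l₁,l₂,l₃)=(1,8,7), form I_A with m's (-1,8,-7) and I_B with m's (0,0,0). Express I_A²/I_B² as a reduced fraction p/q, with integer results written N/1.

Same 1,8,7: normalisation and zero-m 3j drop out of the ratio.
A: Δ: 2! 0! 14! / 17! → 1/2040; sum: t=2:+1/174356582400 = 1/174356582400; 3j²(1 8 7; -1 8 -7) = Δ·Π!·Σ² = 1/17  (sign +1)
B: Δ: 2! 0! 14! / 17! → 1/2040; sum: t=1:−1/25401600 = -1/25401600; 3j²(1 8 7; 0 0 0) = Δ·Π!·Σ² = 8/255  (sign +1)
I_A²/I_B² = (1/17)/(8/255) = 15/8

15/8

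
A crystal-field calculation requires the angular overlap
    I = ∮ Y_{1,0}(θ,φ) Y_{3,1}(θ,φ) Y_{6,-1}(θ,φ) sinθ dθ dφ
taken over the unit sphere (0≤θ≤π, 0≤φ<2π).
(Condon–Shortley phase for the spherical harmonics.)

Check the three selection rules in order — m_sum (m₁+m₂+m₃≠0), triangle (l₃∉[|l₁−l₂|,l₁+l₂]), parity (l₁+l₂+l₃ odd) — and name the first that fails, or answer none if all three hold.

triangle

Σmᵢ = 0  ✓
l₃∈[|l₁−l₂|,l₁+l₂]=[2,4], have l₃=6  ✗
Σlᵢ = 10 ⇒ even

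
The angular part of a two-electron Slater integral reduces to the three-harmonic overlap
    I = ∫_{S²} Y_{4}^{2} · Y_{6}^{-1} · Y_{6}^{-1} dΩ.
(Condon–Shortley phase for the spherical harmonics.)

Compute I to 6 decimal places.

Checks pass: Σm=0; 16 even; l₃=6∈[2,10].
(2·4+1)(2·6+1)(2·6+1) = 1521
Δ: 4! 4! 8! / 17! → 1/15315300
sum: t=0:+1/829440 t=1:−1/25920 t=2:+1/9216 t=3:−1/25920 t=4:+1/829440 = 7/207360
3j²(4 6 6; 0 0 0) = Δ·Π!·Σ² = 28/2431  (sign +1)
sum: t=0:+1/69120 t=1:−1/20736 t=2:+1/69120 = -1/51840
3j²(4 6 6; 2 -1 -1) = Δ·Π!·Σ² = 280/21879  (sign +1)
combine: 4πI² = 1521·28/2431·280/21879 = 7840/34969
take √, sign +1: I = 0.13357079

0.133571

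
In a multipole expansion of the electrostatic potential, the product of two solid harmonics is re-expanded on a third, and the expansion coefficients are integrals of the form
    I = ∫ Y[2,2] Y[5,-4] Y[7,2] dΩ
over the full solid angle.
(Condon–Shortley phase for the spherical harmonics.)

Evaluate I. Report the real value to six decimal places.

0.025340

Rules hold: Σm=0, L=14 even, 3≤7≤7.
N = 5·11·15 = 825
Δ = 0!·4!·10!/15! = 1/15015
Racah Σ t=0..0: t=0:+1/57600 = 1/57600
⇒ 3j(2 5 7; 0 0 0)² = 21/715, sgn -1
Racah Σ t=0..0: t=0:+1/8709120 = 1/8709120
⇒ 3j(2 5 7; 2 -4 2)² = 1/3003, sgn -1
4πI² = N·(3j₀)²·(3jₘ)² = 15/1859
I = +1·√(0.00806885/4π) = 0.02533967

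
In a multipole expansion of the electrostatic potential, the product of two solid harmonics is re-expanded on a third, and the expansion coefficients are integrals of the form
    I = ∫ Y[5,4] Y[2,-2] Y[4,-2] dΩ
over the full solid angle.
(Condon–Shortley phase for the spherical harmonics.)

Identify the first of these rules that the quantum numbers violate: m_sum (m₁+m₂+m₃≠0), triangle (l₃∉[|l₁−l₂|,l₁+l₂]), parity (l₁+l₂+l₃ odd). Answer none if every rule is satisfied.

azimuthal sum: 4 − 2 − 2 = 0  ✓
3 ≤ 4 ≤ 7 (triangle on l)  ✓
L = 5 + 2 + 4 = 11 (odd)  ✗

parity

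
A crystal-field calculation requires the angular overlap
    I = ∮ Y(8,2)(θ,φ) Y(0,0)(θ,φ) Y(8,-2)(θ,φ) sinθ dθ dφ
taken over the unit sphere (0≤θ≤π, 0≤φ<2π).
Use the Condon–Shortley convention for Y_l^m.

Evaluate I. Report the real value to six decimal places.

m-sum 0 ✓  L=16 even ✓  8≤8≤8 ✓
Π(2lᵢ+1) = 17×1×17 = 289
triangle coeff Δ(8,0,8) = 1/17
Σ_t [0,0]: t=0:+1/1625702400 = 1/1625702400
(3j)²=1/17 [(8 0 8; 0 0 0)], sign=+1
Σ_t [0,0]: t=0:+1/2612736000 = 1/2612736000
(3j)²=1/17 [(8 0 8; 2 0 -2)], sign=+1
⇒ 4πI² = 1/1
I = (+1)√(1/1/(4π)) = 0.28209479

0.282095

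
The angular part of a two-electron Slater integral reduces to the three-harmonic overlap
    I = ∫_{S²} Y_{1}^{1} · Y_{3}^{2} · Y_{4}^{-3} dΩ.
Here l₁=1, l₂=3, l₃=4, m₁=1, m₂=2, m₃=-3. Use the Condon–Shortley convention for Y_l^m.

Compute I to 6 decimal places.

Rules hold: Σm=0, L=8 even, 2≤4≤4.
N = 3·7·9 = 189
Δ = 0!·2!·6!/9! = 1/252
Racah Σ t=0..0: t=0:+1/36 = 1/36
⇒ 3j(1 3 4; 0 0 0)² = 4/63, sgn +1
Racah Σ t=0..0: t=0:+1/240 = 1/240
⇒ 3j(1 3 4; 1 2 -3)² = 1/12, sgn -1
4πI² = N·(3j₀)²·(3jₘ)² = 1/1
I = -1·√(1/4π) = -0.28209479

-0.282095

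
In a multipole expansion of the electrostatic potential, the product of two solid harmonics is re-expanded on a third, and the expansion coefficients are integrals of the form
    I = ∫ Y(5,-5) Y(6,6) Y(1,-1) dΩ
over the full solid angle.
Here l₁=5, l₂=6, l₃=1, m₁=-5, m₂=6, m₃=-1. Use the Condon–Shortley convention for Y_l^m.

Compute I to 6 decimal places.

0.331940

Checks pass: Σm=0; 12 even; l₃=1∈[1,11].
(2·5+1)(2·6+1)(2·1+1) = 429
Δ: 10! 0! 2! / 13! → 1/858
sum: t=5:−1/14400 = -1/14400
3j²(5 6 1; 0 0 0) = Δ·Π!·Σ² = 6/143  (sign +1)
sum: t=10:+1/7257600 = 1/7257600
3j²(5 6 1; -5 6 -1) = Δ·Π!·Σ² = 1/13  (sign +1)
combine: 4πI² = 429·6/143·1/13 = 18/13
take √, sign +1: I = 0.33194004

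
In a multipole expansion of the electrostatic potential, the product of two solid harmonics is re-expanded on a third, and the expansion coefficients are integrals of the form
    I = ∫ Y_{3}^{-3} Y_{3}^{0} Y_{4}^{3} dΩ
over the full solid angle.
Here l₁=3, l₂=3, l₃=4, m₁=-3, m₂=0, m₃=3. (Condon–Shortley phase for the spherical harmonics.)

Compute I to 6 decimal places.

0.203551

Rules hold: Σm=0, L=10 even, 0≤4≤6.
N = 7·7·9 = 441
Δ = 2!·4!·4!/11! = 1/34650
Racah Σ t=0..2: t=0:+1/72 t=1:−1/16 t=2:+1/72 = -5/144
⇒ 3j(3 3 4; 0 0 0)² = 2/77, sgn -1
Racah Σ t=2..2: t=2:+1/288 = 1/288
⇒ 3j(3 3 4; -3 0 3)² = 1/22, sgn -1
4πI² = N·(3j₀)²·(3jₘ)² = 63/121
I = +1·√(0.520661/4π) = 0.20355073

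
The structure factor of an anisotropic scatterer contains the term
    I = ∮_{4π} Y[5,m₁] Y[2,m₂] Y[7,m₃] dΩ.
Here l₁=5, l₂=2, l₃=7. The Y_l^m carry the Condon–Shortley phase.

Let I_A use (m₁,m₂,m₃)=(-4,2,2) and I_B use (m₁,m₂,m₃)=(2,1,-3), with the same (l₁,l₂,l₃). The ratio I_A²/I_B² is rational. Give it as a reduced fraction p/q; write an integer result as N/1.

1/96

l's match ⇒ only the (l;m) 3-j factors differ between A and B.
A: triangle coeff Δ(5,2,7) = 1/15015; Σ_t [0,0]: t=0:+1/8709120 = 1/8709120; (3j)²=1/3003 [(5 2 7; -4 2 2)], sign=-1
B: triangle coeff Δ(5,2,7) = 1/15015; Σ_t [0,0]: t=0:+1/181440 = 1/181440; (3j)²=32/1001 [(5 2 7; 2 1 -3)], sign=+1
I_A²/I_B² = (1/3003)/(32/1001) = 1/96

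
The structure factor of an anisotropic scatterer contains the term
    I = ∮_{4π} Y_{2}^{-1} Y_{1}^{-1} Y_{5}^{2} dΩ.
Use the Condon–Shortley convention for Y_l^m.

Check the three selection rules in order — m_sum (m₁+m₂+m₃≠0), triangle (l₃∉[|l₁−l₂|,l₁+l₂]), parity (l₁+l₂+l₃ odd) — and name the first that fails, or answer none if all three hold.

triangle

Σmᵢ = 0  ✓
l₃∈[|l₁−l₂|,l₁+l₂]=[1,3], have l₃=5  ✗
Σlᵢ = 8 ⇒ even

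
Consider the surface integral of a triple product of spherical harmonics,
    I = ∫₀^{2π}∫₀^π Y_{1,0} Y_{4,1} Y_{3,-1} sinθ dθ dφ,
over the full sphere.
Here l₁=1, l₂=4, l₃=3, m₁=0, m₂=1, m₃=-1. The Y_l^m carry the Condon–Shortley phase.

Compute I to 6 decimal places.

Rules hold: Σm=0, L=8 even, 3≤3≤5.
N = 3·9·7 = 189
Δ = 2!·0!·6!/9! = 1/252
Racah Σ t=1..1: t=1:−1/36 = -1/36
⇒ 3j(1 4 3; 0 0 0)² = 4/63, sgn +1
Racah Σ t=1..1: t=1:−1/48 = -1/48
⇒ 3j(1 4 3; 0 1 -1)² = 5/84, sgn -1
4πI² = N·(3j₀)²·(3jₘ)² = 5/7
I = -1·√(0.714286/4π) = -0.23841361

-0.238414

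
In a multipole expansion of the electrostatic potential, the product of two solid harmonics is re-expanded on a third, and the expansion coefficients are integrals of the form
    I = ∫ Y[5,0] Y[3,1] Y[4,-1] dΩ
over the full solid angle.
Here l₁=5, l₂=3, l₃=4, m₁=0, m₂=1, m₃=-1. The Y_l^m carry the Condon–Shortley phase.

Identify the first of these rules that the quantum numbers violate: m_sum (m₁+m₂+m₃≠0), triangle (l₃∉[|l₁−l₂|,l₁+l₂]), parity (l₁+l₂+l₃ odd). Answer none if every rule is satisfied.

none

Σmᵢ = 0  ✓
l₃∈[|l₁−l₂|,l₁+l₂]=[2,8], have l₃=4  ✓
Σlᵢ = 12 ⇒ even  ✓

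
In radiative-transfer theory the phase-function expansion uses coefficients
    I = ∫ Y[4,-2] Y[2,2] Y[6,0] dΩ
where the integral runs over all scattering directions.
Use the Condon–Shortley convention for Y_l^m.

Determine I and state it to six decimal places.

0.061597

Rules hold: Σm=0, L=12 even, 2≤6≤6.
N = 9·5·13 = 585
Δ = 0!·8!·4!/13! = 1/6435
Racah Σ t=0..0: t=0:+1/2304 = 1/2304
⇒ 3j(4 2 6; 0 0 0)² = 5/143, sgn +1
Racah Σ t=0..0: t=0:+1/34560 = 1/34560
⇒ 3j(4 2 6; -2 2 0)² = 1/429, sgn +1
4πI² = N·(3j₀)²·(3jₘ)² = 75/1573
I = +1·√(0.0476796/4π) = 0.06159725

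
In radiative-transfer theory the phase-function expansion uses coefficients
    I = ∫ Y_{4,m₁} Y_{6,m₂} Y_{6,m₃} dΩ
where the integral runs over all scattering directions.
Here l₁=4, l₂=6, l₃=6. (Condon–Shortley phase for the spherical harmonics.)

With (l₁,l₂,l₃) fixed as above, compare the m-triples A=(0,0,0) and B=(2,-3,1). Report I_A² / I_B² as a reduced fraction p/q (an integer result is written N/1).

49/4

Shared (l₁,l₂,l₃)=(4,6,6): N and (l;000)² cancel in I_A²/I_B².
A: Δ = 4!·4!·8!/17! = 1/15315300; Racah Σ t=0..4: t=0:+1/829440 t=1:−1/25920 t=2:+1/9216 t=3:−1/25920 t=4:+1/829440 = 7/207360; ⇒ 3j(4 6 6; 0 0 0)² = 28/2431, sgn +1
B: Δ = 4!·4!·8!/17! = 1/15315300; Racah Σ t=0..2: t=0:+1/69120 t=1:−1/51840 t=2:+1/483840 = -1/362880; ⇒ 3j(4 6 6; 2 -3 1)² = 16/17017, sgn +1
I_A²/I_B² = (28/2431)/(16/17017) = 49/4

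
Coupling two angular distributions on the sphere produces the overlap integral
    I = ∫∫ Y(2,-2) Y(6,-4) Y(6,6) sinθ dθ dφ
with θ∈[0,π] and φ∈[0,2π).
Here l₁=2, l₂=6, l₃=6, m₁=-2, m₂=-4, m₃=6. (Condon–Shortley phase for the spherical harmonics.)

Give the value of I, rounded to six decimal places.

-0.076075

m-sum 0 ✓  L=14 even ✓  4≤6≤8 ✓
Π(2lᵢ+1) = 5×13×13 = 845
triangle coeff Δ(2,6,6) = 1/90090
Σ_t [0,2]: t=0:+1/69120 t=1:−1/14400 t=2:+1/69120 = -7/172800
(3j)²=14/715 [(2 6 6; 0 0 0)], sign=-1
Σ_t [2,2]: t=2:+1/14515200 = 1/14515200
(3j)²=2/455 [(2 6 6; -2 -4 6)], sign=+1
⇒ 4πI² = 4/55
I = (-1)√(4/55/(4π)) = -0.07607531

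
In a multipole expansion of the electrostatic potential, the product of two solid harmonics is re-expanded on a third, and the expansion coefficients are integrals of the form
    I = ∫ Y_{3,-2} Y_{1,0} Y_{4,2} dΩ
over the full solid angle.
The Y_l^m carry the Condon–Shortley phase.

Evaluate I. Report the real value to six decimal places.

0.213244

Rules hold: Σm=0, L=8 even, 2≤4≤4.
N = 7·3·9 = 189
Δ = 0!·6!·2!/9! = 1/252
Racah Σ t=0..0: t=0:+1/36 = 1/36
⇒ 3j(3 1 4; 0 0 0)² = 4/63, sgn +1
Racah Σ t=0..0: t=0:+1/120 = 1/120
⇒ 3j(3 1 4; -2 0 2)² = 1/21, sgn +1
4πI² = N·(3j₀)²·(3jₘ)² = 4/7
I = +1·√(0.571429/4π) = 0.21324362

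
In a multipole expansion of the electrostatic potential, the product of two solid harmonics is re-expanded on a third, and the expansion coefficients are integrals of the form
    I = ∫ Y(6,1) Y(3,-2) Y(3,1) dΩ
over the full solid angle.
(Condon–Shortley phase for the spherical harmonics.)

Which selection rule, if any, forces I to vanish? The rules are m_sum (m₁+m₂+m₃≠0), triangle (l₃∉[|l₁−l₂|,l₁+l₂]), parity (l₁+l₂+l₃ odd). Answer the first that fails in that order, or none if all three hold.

m₁+m₂+m₃ = 1 − 2 + 1 = 0  ✓
triangle: |6−3|=3 ≤ l₃=3 ≤ 6+3=9  ✓
parity: l₁+l₂+l₃ = 12 is even  ✓

none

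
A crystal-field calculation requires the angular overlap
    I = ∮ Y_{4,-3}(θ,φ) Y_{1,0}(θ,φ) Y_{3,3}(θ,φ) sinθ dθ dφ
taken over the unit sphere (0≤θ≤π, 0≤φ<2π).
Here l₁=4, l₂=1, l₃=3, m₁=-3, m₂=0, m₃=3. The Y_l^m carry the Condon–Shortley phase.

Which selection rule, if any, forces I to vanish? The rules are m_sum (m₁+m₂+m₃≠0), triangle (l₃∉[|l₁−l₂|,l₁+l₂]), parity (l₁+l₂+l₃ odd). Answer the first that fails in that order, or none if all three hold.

azimuthal sum: -3 + 0 + 3 = 0  ✓
3 ≤ 3 ≤ 5 (triangle on l)  ✓
L = 4 + 1 + 3 = 8 (even)  ✓

none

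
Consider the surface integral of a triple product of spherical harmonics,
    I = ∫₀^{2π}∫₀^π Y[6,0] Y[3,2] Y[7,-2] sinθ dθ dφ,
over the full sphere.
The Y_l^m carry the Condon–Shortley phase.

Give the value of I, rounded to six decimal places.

Checks pass: Σm=0; 16 even; l₃=7∈[3,9].
(2·6+1)(2·3+1)(2·7+1) = 1365
Δ: 2! 10! 4! / 17! → 1/2042040
sum: t=0:+1/207360 t=1:−1/57600 t=2:+1/207360 = -1/129600
3j²(6 3 7; 0 0 0) = Δ·Π!·Σ² = 168/12155  (sign +1)
sum: t=1:−1/345600 t=2:+1/207360 = 1/518400
3j²(6 3 7; 0 2 -2) = Δ·Π!·Σ² = 12/2431  (sign -1)
combine: 4πI² = 1365·168/12155·12/2431 = 42336/454597
take √, sign -1: I = -0.08608683

-0.086087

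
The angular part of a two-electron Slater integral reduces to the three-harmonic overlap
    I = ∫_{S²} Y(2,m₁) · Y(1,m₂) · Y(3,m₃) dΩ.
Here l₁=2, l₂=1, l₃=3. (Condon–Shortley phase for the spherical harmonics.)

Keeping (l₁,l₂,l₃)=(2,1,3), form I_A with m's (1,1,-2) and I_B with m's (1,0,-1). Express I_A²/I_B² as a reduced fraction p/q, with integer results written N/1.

Same 2,1,3: normalisation and zero-m 3j drop out of the ratio.
A: Δ: 0! 4! 2! / 7! → 1/105; sum: t=0:+1/12 = 1/12; 3j²(2 1 3; 1 1 -2) = Δ·Π!·Σ² = 2/21  (sign -1)
B: Δ: 0! 4! 2! / 7! → 1/105; sum: t=0:+1/6 = 1/6; 3j²(2 1 3; 1 0 -1) = Δ·Π!·Σ² = 8/105  (sign +1)
I_A²/I_B² = (2/21)/(8/105) = 5/4

5/4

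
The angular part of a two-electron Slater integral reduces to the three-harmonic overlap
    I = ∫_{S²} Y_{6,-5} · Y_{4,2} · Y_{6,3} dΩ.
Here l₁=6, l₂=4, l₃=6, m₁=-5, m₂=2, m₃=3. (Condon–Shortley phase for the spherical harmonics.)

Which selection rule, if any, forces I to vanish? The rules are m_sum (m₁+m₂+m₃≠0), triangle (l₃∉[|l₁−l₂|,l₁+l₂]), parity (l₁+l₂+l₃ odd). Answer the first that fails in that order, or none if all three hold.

none

azimuthal sum: -5 + 2 + 3 = 0  ✓
2 ≤ 6 ≤ 10 (triangle on l)  ✓
L = 6 + 4 + 6 = 16 (even)  ✓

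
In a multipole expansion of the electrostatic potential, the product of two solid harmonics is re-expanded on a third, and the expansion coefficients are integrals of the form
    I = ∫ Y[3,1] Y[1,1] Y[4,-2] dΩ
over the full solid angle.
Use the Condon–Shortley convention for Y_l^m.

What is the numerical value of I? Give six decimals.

Rules hold: Σm=0, L=8 even, 2≤4≤4.
N = 7·3·9 = 189
Δ = 0!·6!·2!/9! = 1/252
Racah Σ t=0..0: t=0:+1/36 = 1/36
⇒ 3j(3 1 4; 0 0 0)² = 4/63, sgn +1
Racah Σ t=0..0: t=0:+1/96 = 1/96
⇒ 3j(3 1 4; 1 1 -2)² = 5/84, sgn +1
4πI² = N·(3j₀)²·(3jₘ)² = 5/7
I = +1·√(0.714286/4π) = 0.23841361

0.238414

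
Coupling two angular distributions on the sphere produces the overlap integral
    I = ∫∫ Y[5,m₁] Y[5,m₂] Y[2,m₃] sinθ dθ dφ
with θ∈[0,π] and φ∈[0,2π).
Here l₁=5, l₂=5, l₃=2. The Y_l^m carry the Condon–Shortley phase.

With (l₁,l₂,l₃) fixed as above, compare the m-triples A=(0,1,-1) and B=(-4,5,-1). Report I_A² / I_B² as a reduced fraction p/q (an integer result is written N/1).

l's match ⇒ only the (l;m) 3-j factors differ between A and B.
A: triangle coeff Δ(5,5,2) = 1/38610; Σ_t [4,5]: t=4:+1/1152 t=5:−1/1440 = 1/5760; (3j)²=1/858 [(5 5 2; 0 1 -1)], sign=-1
B: triangle coeff Δ(5,5,2) = 1/38610; Σ_t [8,8]: t=8:+1/80640 = 1/80640; (3j)²=9/286 [(5 5 2; -4 5 -1)], sign=-1
I_A²/I_B² = (1/858)/(9/286) = 1/27

1/27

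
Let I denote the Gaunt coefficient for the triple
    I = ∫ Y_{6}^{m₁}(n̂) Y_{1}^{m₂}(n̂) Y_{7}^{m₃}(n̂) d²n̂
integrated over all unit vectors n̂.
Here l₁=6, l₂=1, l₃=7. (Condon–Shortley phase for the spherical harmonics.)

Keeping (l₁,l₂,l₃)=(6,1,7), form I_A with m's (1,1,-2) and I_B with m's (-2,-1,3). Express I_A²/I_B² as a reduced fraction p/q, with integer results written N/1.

Same 6,1,7: normalisation and zero-m 3j drop out of the ratio.
A: Δ: 0! 12! 2! / 15! → 1/1365; sum: t=0:+1/1209600 = 1/1209600; 3j²(6 1 7; 1 1 -2) = Δ·Π!·Σ² = 12/455  (sign -1)
B: Δ: 0! 12! 2! / 15! → 1/1365; sum: t=0:+1/1935360 = 1/1935360; 3j²(6 1 7; -2 -1 3) = Δ·Π!·Σ² = 3/91  (sign +1)
I_A²/I_B² = (12/455)/(3/91) = 4/5

4/5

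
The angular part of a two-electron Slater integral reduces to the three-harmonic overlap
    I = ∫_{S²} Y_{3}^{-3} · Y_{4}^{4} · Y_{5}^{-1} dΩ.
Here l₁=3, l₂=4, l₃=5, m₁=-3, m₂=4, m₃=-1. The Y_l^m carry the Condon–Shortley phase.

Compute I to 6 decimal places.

0.050679

Checks pass: Σm=0; 12 even; l₃=5∈[1,7].
(2·3+1)(2·4+1)(2·5+1) = 693
Δ: 2! 4! 6! / 13! → 1/180180
sum: t=0:+1/576 t=1:−1/144 t=2:+1/576 = -1/288
3j²(3 4 5; 0 0 0) = Δ·Π!·Σ² = 20/1001  (sign +1)
sum: t=2:+1/34560 = 1/34560
3j²(3 4 5; -3 4 -1) = Δ·Π!·Σ² = 1/429  (sign +1)
combine: 4πI² = 693·20/1001·1/429 = 60/1859
take √, sign +1: I = 0.05067935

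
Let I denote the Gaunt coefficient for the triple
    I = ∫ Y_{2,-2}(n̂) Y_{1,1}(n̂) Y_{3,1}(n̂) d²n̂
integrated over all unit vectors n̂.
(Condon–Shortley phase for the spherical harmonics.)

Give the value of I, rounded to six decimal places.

Rules hold: Σm=0, L=6 even, 1≤3≤3.
N = 5·3·7 = 105
Δ = 0!·4!·2!/7! = 1/105
Racah Σ t=0..0: t=0:+1/4 = 1/4
⇒ 3j(2 1 3; 0 0 0)² = 3/35, sgn -1
Racah Σ t=0..0: t=0:+1/48 = 1/48
⇒ 3j(2 1 3; -2 1 1)² = 1/105, sgn +1
4πI² = N·(3j₀)²·(3jₘ)² = 3/35
I = -1·√(0.0857143/4π) = -0.08258890

-0.082589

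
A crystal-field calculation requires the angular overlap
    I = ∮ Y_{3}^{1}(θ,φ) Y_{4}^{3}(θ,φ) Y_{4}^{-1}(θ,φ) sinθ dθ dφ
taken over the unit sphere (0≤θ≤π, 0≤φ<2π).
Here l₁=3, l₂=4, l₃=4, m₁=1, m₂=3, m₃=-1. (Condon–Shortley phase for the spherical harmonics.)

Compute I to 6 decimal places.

1 + 3 − 1 = 3 ≠ 0: azimuthal integral kills it; I = 0

0.000000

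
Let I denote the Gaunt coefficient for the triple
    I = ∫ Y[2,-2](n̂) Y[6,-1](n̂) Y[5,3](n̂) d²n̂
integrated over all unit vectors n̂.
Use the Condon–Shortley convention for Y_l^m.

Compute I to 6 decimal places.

L=13 odd ⇒ parity kills the (l;000) factor ⇒ I = 0

0.000000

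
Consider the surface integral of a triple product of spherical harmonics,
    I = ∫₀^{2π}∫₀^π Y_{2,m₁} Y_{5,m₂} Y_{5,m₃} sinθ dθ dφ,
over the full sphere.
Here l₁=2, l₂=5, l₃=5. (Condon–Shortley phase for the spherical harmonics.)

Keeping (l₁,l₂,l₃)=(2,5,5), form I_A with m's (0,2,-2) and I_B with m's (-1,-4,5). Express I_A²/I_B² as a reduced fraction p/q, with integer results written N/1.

l's match ⇒ only the (l;m) 3-j factors differ between A and B.
A: triangle coeff Δ(2,5,5) = 1/38610; Σ_t [0,2]: t=0:+1/20160 t=1:−1/1440 t=2:+1/2880 = -1/3360; (3j)²=6/715 [(2 5 5; 0 2 -2)], sign=+1
B: triangle coeff Δ(2,5,5) = 1/38610; Σ_t [1,1]: t=1:−1/80640 = -1/80640; (3j)²=9/286 [(2 5 5; -1 -4 5)], sign=-1
I_A²/I_B² = (6/715)/(9/286) = 4/15

4/15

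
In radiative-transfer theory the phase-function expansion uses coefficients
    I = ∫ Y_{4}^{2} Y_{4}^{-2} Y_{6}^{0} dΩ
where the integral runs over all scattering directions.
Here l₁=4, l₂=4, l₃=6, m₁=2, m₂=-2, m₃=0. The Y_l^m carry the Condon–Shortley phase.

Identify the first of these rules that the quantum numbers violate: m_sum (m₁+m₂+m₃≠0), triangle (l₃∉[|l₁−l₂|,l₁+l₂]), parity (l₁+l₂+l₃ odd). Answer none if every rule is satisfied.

none

m₁+m₂+m₃ = 2 − 2 + 0 = 0  ✓
triangle: |4−4|=0 ≤ l₃=6 ≤ 4+4=8  ✓
parity: l₁+l₂+l₃ = 14 is even  ✓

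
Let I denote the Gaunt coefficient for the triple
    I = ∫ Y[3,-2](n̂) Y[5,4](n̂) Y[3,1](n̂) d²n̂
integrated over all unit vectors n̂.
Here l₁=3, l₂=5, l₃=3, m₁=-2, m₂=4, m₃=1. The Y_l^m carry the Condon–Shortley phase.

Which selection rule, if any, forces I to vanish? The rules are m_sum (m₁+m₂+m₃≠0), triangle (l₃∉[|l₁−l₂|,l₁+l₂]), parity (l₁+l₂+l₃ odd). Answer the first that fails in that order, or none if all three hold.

m_sum

azimuthal sum: -2 + 4 + 1 = 3  ✗
2 ≤ 3 ≤ 8 (triangle on l)
L = 3 + 5 + 3 = 11 (odd)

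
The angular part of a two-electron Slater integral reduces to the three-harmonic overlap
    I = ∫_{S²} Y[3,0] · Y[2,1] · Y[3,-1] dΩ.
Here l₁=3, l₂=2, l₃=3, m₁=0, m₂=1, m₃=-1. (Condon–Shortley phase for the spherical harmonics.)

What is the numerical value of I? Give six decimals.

-0.059471

m-sum 0 ✓  L=8 even ✓  1≤3≤5 ✓
Π(2lᵢ+1) = 7×5×7 = 245
triangle coeff Δ(3,2,3) = 1/3780
Σ_t [0,2]: t=0:+1/24 t=1:−1/4 t=2:+1/24 = -1/6
(3j)²=4/105 [(3 2 3; 0 0 0)], sign=+1
Σ_t [1,2]: t=1:−1/8 t=2:+1/12 = -1/24
(3j)²=1/210 [(3 2 3; 0 1 -1)], sign=-1
⇒ 4πI² = 2/45
I = (-1)√(2/45/(4π)) = -0.05947080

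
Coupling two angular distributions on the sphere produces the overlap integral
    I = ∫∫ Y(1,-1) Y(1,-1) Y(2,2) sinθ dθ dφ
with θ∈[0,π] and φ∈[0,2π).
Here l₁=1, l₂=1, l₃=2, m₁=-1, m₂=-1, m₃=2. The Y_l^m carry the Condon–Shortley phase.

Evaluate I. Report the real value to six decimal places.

0.309019

m-sum 0 ✓  L=4 even ✓  0≤2≤2 ✓
Π(2lᵢ+1) = 3×3×5 = 45
triangle coeff Δ(1,1,2) = 1/30
Σ_t [0,0]: t=0:+1/1 = 1/1
(3j)²=2/15 [(1 1 2; 0 0 0)], sign=+1
Σ_t [0,0]: t=0:+1/4 = 1/4
(3j)²=1/5 [(1 1 2; -1 -1 2)], sign=+1
⇒ 4πI² = 6/5
I = (+1)√(6/5/(4π)) = 0.30901936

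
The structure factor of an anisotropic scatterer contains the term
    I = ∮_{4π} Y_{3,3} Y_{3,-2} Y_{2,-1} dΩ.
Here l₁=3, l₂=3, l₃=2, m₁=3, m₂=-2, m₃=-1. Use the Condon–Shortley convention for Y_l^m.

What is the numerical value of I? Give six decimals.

-0.210261

m-sum 0 ✓  L=8 even ✓  0≤2≤6 ✓
Π(2lᵢ+1) = 7×7×5 = 245
triangle coeff Δ(3,3,2) = 1/3780
Σ_t [1,3]: t=1:−1/24 t=2:+1/4 t=3:−1/24 = 1/6
(3j)²=4/105 [(3 3 2; 0 0 0)], sign=+1
Σ_t [0,0]: t=0:+1/48 = 1/48
(3j)²=5/84 [(3 3 2; 3 -2 -1)], sign=-1
⇒ 4πI² = 5/9
I = (-1)√(5/9/(4π)) = -0.21026104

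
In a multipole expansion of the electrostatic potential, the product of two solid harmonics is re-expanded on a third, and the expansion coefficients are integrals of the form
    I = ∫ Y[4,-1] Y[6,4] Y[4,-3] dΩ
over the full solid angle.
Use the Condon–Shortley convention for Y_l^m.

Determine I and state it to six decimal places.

-0.030176

Checks pass: Σm=0; 14 even; l₃=4∈[2,10].
(2·4+1)(2·6+1)(2·4+1) = 1053
Δ: 6! 2! 6! / 15! → 1/1261260
sum: t=2:+1/4608 t=3:−1/1296 t=4:+1/4608 = -7/20736
3j²(4 6 4; 0 0 0) = Δ·Π!·Σ² = 20/1287  (sign -1)
sum: t=4:+1/34560 t=5:−1/28800 = -1/172800
3j²(4 6 4; -1 4 -3) = Δ·Π!·Σ² = 1/1430  (sign +1)
combine: 4πI² = 1053·20/1287·1/1430 = 18/1573
take √, sign -1: I = -0.03017637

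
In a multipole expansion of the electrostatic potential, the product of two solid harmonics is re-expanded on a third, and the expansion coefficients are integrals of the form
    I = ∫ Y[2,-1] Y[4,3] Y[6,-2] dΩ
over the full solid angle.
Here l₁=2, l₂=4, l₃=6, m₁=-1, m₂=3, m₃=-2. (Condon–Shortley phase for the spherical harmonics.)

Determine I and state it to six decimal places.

0.089969

Checks pass: Σm=0; 12 even; l₃=6∈[2,6].
(2·2+1)(2·4+1)(2·6+1) = 585
Δ: 0! 4! 8! / 13! → 1/6435
sum: t=0:+1/2304 = 1/2304
3j²(2 4 6; 0 0 0) = Δ·Π!·Σ² = 5/143  (sign +1)
sum: t=0:+1/30240 = 1/30240
3j²(2 4 6; -1 3 -2) = Δ·Π!·Σ² = 32/6435  (sign +1)
combine: 4πI² = 585·5/143·32/6435 = 160/1573
take √, sign +1: I = 0.08996855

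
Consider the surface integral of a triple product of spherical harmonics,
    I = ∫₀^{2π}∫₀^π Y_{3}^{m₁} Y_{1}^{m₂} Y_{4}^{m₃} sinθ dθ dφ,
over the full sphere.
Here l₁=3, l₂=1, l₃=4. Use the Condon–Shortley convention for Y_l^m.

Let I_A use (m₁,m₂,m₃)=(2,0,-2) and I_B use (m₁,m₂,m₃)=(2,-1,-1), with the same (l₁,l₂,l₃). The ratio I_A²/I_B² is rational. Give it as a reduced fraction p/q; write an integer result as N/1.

4/1

Shared (l₁,l₂,l₃)=(3,1,4): N and (l;000)² cancel in I_A²/I_B².
A: Δ = 0!·6!·2!/9! = 1/252; Racah Σ t=0..0: t=0:+1/120 = 1/120; ⇒ 3j(3 1 4; 2 0 -2)² = 1/21, sgn +1
B: Δ = 0!·6!·2!/9! = 1/252; Racah Σ t=0..0: t=0:+1/240 = 1/240; ⇒ 3j(3 1 4; 2 -1 -1)² = 1/84, sgn -1
I_A²/I_B² = (1/21)/(1/84) = 4/1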